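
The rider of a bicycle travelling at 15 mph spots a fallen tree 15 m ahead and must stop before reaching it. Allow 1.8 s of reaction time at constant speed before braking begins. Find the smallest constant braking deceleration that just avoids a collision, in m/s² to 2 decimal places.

15 mph × 0.44704 = 6.7056 m/s.
Distance covered during reaction = 6.7056 × 1.8 = 12.070 m.
Distance available for braking: 15 − 12.070 = 2.930 m.
v² = 2a·d ⇒ a = v²/(2d) = 6.7056² / (2 × 2.930) = 44.965 / 5.860 = 7.6732 m/s².

Required deceleration ≈ 7.67 m/s²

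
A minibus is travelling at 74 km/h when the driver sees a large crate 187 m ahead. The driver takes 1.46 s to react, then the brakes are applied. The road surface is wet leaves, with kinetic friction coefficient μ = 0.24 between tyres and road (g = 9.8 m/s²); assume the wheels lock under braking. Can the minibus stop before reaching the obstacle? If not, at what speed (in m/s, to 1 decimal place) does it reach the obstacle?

Yes — it stops about 67.2 m short of the obstacle, so it never reaches it

74 km/h ÷ 3.6 = 20.5556 m/s.
a = μg = 0.24 × 9.8 = 2.352 m/s².
Reaction distance = 20.5556 × 1.46 = 30.011 m.
Braking distance = v²/(2a) = 422.533 / 4.704 = 89.824 m.
Total stopping distance = 30.011 + 89.824 = 119.835 m, vs 187 m available — it stops with 187 − 119.835 = 67.165 m to spare.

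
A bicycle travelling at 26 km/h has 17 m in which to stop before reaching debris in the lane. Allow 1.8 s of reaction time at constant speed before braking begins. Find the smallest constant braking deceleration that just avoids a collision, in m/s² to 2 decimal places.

Required deceleration ≈ 6.52 m/s²

26 km/h ÷ 3.6 = 7.2222 m/s.
Distance covered during reaction = 7.2222 × 1.8 = 13.000 m.
Distance available for braking: 17 − 13.000 = 4.000 m.
v² = 2a·d ⇒ a = v²/(2d) = 7.2222² / (2 × 4.000) = 52.160 / 8.000 = 6.5200 m/s².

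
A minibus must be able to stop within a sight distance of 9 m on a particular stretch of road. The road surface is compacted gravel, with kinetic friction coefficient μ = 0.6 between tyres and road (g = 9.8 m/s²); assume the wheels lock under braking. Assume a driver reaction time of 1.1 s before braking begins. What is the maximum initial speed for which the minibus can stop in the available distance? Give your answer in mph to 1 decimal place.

a = μg = 0.6 × 9.8 = 5.880 m/s².
Stopping distance: v·t_r + v²/(2a) = 9 with t_r = 1.1 s and a = 5.880 m/s².
So v² + 12.936 v − 105.84 = 0.
Positive root: v = −a·t_r + √((a·t_r)² + 2a·d) = −6.468 + √(41.835 + 105.84) = 5.6842 m/s.
5.6842 m/s ÷ 0.44704 = 12.715 mph.

Maximum speed ≈ 12.7 mph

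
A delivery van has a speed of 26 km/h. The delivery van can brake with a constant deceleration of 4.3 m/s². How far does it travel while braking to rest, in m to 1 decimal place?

Braking distance ≈ 6.1 m

26 km/h ÷ 3.6 = 7.2222 m/s.
Braking distance = v²/(2a) = 7.2222² / (2 × 4.300) = 52.160 / 8.600 = 6.065 m.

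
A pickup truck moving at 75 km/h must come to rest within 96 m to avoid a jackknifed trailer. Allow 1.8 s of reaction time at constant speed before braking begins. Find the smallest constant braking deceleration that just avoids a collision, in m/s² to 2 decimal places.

Required deceleration ≈ 3.71 m/s²

75 km/h ÷ 3.6 = 20.8333 m/s.
Distance covered during reaction = 20.8333 × 1.8 = 37.500 m.
Distance available for braking: 96 − 37.500 = 58.500 m.
v² = 2a·d ⇒ a = v²/(2d) = 20.8333² / (2 × 58.500) = 434.026 / 117.000 = 3.7096 m/s².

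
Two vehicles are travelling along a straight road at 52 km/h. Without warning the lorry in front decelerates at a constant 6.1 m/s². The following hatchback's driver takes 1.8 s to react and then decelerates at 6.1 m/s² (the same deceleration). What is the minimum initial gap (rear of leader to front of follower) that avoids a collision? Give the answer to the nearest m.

Minimum gap ≈ 26 m

52 km/h ÷ 3.6 = 14.4444 m/s.
Leader travels v²/(2a_L) = 208.641 / 12.200 = 17.102 m before stopping.
Follower covers v·t_r = 14.4444 × 1.8 = 26.000 m while reacting, then v²/(2a_F) = 208.641 / 12.200 = 17.102 m while braking, for a total of 26.000 + 17.102 = 43.102 m.
Since a_F ≤ a_L and the follower starts braking later, the follower is never slower than the leader, so the closest approach is when both have stopped.
Minimum gap = 43.102 − 17.102 = 26.000 m.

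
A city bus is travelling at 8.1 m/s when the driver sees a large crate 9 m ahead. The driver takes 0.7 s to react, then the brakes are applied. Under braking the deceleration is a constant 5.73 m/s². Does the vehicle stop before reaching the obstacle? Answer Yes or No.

Reaction distance = 8.1000 × 0.7 = 5.670 m.
Braking distance = v²/(2a) = 65.610 / 11.460 = 5.725 m.
Total stopping distance = 5.670 + 5.725 = 11.395 m, vs 9 m available — it cannot stop in time and overshoots by 11.395 − 9 = 2.395 m.

No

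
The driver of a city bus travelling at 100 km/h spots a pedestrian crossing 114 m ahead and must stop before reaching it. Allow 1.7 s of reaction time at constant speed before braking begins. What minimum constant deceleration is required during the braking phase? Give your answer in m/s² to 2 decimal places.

Required deceleration ≈ 5.78 m/s²

100 km/h ÷ 3.6 = 27.7778 m/s.
Distance covered during reaction = 27.7778 × 1.7 = 47.222 m.
Distance available for braking: 114 − 47.222 = 66.778 m.
v² = 2a·d ⇒ a = v²/(2d) = 27.7778² / (2 × 66.778) = 771.606 / 133.556 = 5.7774 m/s².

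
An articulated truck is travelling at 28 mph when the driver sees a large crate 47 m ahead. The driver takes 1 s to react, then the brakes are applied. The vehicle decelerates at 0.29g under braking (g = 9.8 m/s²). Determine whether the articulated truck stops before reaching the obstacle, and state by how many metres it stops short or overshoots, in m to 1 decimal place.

Yes — it stops 6.9 m short of the obstacle

28 mph × 0.44704 = 12.5171 m/s.
a = 0.29 × 9.8 = 2.842 m/s².
Reaction distance = 12.5171 × 1 = 12.517 m.
Braking distance = v²/(2a) = 156.678 / 5.684 = 27.565 m.
Total stopping distance = 12.517 + 27.565 = 40.082 m, vs 47 m available — it stops with 47 − 40.082 = 6.918 m to spare.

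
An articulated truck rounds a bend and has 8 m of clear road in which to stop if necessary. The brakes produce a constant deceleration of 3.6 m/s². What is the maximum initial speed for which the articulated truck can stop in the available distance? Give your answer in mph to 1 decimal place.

v²/(2a) = d ⇒ v = √(2 × 3.600 × 8) = √57.60 = 7.5895 m/s.
7.5895 m/s ÷ 0.44704 = 16.977 mph.

Maximum speed ≈ 17.0 mph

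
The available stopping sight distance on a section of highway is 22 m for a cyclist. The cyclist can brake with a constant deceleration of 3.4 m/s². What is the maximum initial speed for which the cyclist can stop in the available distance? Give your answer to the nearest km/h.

Maximum speed ≈ 44 km/h

v²/(2a) = d ⇒ v = √(2 × 3.400 × 22) = √149.60 = 12.2311 m/s.
12.2311 m/s × 3.6 = 44.032 km/h.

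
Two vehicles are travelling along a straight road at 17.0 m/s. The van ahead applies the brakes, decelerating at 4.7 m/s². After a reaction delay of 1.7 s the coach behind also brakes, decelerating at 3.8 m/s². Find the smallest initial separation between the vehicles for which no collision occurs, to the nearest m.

Leader travels v²/(2a_L) = 289.000 / 9.400 = 30.745 m before stopping.
Follower covers v·t_r = 17.0000 × 1.7 = 28.900 m while reacting, then v²/(2a_F) = 289.000 / 7.600 = 38.026 m while braking, for a total of 28.900 + 38.026 = 66.926 m.
Since a_F ≤ a_L and the follower starts braking later, the follower is never slower than the leader, so the closest approach is when both have stopped.
Minimum gap = 66.926 − 30.745 = 36.181 m.

Minimum gap ≈ 36 m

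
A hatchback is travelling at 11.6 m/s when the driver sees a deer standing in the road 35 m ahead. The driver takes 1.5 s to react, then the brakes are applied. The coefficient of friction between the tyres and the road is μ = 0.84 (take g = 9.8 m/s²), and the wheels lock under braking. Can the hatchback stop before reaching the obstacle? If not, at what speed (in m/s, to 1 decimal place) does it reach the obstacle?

a = μg = 0.84 × 9.8 = 8.232 m/s².
Reaction distance = 11.6000 × 1.5 = 17.400 m.
Braking distance = v²/(2a) = 134.560 / 16.464 = 8.173 m.
Total stopping distance = 17.400 + 8.173 = 25.573 m, vs 35 m available — it stops with 35 − 25.573 = 9.427 m to spare.

Yes — it stops about 9.4 m short of the obstacle, so it never reaches it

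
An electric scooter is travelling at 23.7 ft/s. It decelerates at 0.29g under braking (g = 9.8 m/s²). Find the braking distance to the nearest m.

23.7 ft/s × 0.3048 = 7.2238 m/s.
a = 0.29 × 9.8 = 2.842 m/s².
Braking distance = v²/(2a) = 7.2238² / (2 × 2.842) = 52.183 / 5.684 = 9.181 m.

Braking distance ≈ 9 m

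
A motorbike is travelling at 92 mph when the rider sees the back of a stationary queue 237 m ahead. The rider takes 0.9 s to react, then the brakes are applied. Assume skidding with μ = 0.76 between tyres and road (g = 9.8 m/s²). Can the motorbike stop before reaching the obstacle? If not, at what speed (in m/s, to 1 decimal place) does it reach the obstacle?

Yes — it stops about 86.4 m short of the obstacle, so it never reaches it

92 mph × 0.44704 = 41.1277 m/s.
a = μg = 0.76 × 9.8 = 7.448 m/s².
Reaction distance = 41.1277 × 0.9 = 37.015 m.
Braking distance = v²/(2a) = 1691.488 / 14.896 = 113.553 m.
Total stopping distance = 37.015 + 113.553 = 150.568 m, vs 237 m available — it stops with 237 − 150.568 = 86.432 m to spare.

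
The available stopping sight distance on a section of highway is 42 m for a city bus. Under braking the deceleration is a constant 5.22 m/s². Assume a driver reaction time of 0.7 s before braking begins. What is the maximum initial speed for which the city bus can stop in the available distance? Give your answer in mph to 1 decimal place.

Maximum speed ≈ 39.4 mph

Stopping distance: v·t_r + v²/(2a) = 42 with t_r = 0.7 s and a = 5.220 m/s².
So v² + 7.308 v − 438.48 = 0.
Positive root: v = −a·t_r + √((a·t_r)² + 2a·d) = −3.654 + √(13.352 + 438.48) = 17.6023 m/s.
17.6023 m/s ÷ 0.44704 = 39.375 mph.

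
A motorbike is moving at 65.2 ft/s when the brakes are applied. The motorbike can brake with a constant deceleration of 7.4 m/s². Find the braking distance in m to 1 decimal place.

Braking distance ≈ 26.7 m

65.2 ft/s × 0.3048 = 19.8730 m/s.
Braking distance = v²/(2a) = 19.8730² / (2 × 7.400) = 394.936 / 14.800 = 26.685 m.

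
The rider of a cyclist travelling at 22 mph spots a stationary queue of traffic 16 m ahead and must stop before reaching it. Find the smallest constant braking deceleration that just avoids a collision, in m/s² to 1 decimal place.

Required deceleration ≈ 3.0 m/s²

22 mph × 0.44704 = 9.8349 m/s.
v² = 2a·d ⇒ a = v²/(2d) = 9.8349² / (2 × 16.000) = 96.725 / 32.000 = 3.0227 m/s².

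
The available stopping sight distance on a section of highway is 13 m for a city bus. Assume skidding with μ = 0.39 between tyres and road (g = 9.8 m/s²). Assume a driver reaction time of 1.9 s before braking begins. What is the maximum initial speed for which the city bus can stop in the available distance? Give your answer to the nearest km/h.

Maximum speed ≈ 18 km/h

a = μg = 0.39 × 9.8 = 3.822 m/s².
Stopping distance: v·t_r + v²/(2a) = 13 with t_r = 1.9 s and a = 3.822 m/s².
So v² + 14.524 v − 99.37 = 0.
Positive root: v = −a·t_r + √((a·t_r)² + 2a·d) = −7.262 + √(52.737 + 99.37) = 5.0712 m/s.
5.0712 m/s × 3.6 = 18.256 km/h.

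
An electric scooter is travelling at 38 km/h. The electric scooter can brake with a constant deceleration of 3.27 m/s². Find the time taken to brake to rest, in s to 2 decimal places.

Braking time ≈ 3.23 s

38 km/h ÷ 3.6 = 10.5556 m/s.
Braking time = v/a = 10.5556 / 3.270 = 3.228 s.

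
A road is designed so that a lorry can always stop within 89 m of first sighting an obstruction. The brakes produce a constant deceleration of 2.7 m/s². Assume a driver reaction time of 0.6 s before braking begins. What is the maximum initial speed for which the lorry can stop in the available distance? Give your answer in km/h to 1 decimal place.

Maximum speed ≈ 73.3 km/h

Stopping distance: v·t_r + v²/(2a) = 89 with t_r = 0.6 s and a = 2.700 m/s².
So v² + 3.240 v − 480.60 = 0.
Positive root: v = −a·t_r + √((a·t_r)² + 2a·d) = −1.620 + √(2.624 + 480.60) = 20.3624 m/s.
20.3624 m/s × 3.6 = 73.305 km/h.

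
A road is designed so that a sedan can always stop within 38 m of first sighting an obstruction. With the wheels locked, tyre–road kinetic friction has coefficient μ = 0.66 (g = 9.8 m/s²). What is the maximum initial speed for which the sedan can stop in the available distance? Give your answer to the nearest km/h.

Maximum speed ≈ 80 km/h

a = μg = 0.66 × 9.8 = 6.468 m/s².
v²/(2a) = d ⇒ v = √(2 × 6.468 × 38) = √491.57 = 22.1714 m/s.
22.1714 m/s × 3.6 = 79.817 km/h.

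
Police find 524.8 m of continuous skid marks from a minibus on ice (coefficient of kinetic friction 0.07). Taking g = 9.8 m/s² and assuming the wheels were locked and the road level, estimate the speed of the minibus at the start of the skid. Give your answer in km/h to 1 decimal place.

Deceleration a = μg = 0.07 × 9.8 = 0.686 m/s².
v = √(2a·d) = √(2 × 0.686 × 524.8) = √720.026 = 26.8333 m/s.
= 26.8333 × 3.6 = 96.600 km/h.

Initial speed ≈ 96.6 km/h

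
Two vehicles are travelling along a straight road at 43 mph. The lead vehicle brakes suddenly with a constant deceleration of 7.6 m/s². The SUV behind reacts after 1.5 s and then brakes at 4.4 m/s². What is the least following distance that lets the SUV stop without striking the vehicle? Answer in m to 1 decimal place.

43 mph × 0.44704 = 19.2227 m/s.
Leader travels v²/(2a_L) = 369.512 / 15.200 = 24.310 m before stopping.
Follower covers v·t_r = 19.2227 × 1.5 = 28.834 m while reacting, then v²/(2a_F) = 369.512 / 8.800 = 41.990 m while braking, for a total of 28.834 + 41.990 = 70.824 m.
Since a_F ≤ a_L and the follower starts braking later, the follower is never slower than the leader, so the closest approach is when both have stopped.
Minimum gap = 70.824 − 24.310 = 46.514 m.

Minimum gap ≈ 46.5 m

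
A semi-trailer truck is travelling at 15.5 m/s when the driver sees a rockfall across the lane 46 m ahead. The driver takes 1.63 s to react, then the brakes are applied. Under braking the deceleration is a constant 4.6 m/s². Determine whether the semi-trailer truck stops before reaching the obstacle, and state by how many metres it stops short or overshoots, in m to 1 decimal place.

No — it overshoots by 5.4 m

Reaction distance = 15.5000 × 1.63 = 25.265 m.
Braking distance = v²/(2a) = 240.250 / 9.200 = 26.114 m.
Total stopping distance = 25.265 + 26.114 = 51.379 m, vs 46 m available — it cannot stop in time and overshoots by 51.379 − 46 = 5.379 m.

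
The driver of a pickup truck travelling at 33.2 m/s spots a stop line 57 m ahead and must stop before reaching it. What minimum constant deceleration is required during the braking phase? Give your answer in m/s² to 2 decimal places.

v² = 2a·d ⇒ a = v²/(2d) = 33.2000² / (2 × 57.000) = 1102.240 / 114.000 = 9.6688 m/s².

Required deceleration ≈ 9.67 m/s²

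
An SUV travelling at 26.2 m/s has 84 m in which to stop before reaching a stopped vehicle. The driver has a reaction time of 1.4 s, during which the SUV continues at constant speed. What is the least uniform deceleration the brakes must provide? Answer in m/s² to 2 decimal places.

Required deceleration ≈ 7.25 m/s²

Distance covered during reaction = 26.2000 × 1.4 = 36.680 m.
Distance available for braking: 84 − 36.680 = 47.320 m.
v² = 2a·d ⇒ a = v²/(2d) = 26.2000² / (2 × 47.320) = 686.440 / 94.640 = 7.2532 m/s².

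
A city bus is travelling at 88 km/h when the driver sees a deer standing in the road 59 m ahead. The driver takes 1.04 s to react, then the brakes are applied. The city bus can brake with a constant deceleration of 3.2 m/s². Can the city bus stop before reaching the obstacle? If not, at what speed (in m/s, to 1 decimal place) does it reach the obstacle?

No — it strikes the obstacle at 19.6 m/s

88 km/h ÷ 3.6 = 24.4444 m/s.
Reaction distance = 24.4444 × 1.04 = 25.422 m.
Braking distance needed to stop: v²/(2a) = 597.529 / 6.400 = 93.364 m, so total needed = 25.422 + 93.364 = 118.786 m > 59 m — it cannot stop.
Distance remaining when braking begins: 59 − 25.422 = 33.578 m.
v² = v₀² − 2a·d = 597.529 − 2 × 3.200 × 33.578 = 382.630 m²/s².
v = √382.630 = 19.561 m/s.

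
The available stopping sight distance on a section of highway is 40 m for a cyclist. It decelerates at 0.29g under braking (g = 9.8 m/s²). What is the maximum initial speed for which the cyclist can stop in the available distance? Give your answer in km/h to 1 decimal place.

a = 0.29 × 9.8 = 2.842 m/s².
v²/(2a) = d ⇒ v = √(2 × 2.842 × 40) = √227.36 = 15.0785 m/s.
15.0785 m/s × 3.6 = 54.283 km/h.

Maximum speed ≈ 54.3 km/h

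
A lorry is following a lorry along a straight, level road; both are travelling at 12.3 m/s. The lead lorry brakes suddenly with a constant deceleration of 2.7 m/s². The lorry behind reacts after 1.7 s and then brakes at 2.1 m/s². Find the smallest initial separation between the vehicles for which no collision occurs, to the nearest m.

Leader travels v²/(2a_L) = 151.290 / 5.400 = 28.017 m before stopping.
Follower covers v·t_r = 12.3000 × 1.7 = 20.910 m while reacting, then v²/(2a_F) = 151.290 / 4.200 = 36.021 m while braking, for a total of 20.910 + 36.021 = 56.931 m.
Since a_F ≤ a_L and the follower starts braking later, the follower is never slower than the leader, so the closest approach is when both have stopped.
Minimum gap = 56.931 − 28.017 = 28.914 m.

Minimum gap ≈ 29 m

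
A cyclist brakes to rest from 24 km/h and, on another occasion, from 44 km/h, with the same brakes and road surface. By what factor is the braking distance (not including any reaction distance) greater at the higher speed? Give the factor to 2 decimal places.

Braking distance d = v²/(2a), so with a fixed, d ∝ v².
Factor = (44/24)² = 1.8333² = 3.3610.

Factor ≈ 3.36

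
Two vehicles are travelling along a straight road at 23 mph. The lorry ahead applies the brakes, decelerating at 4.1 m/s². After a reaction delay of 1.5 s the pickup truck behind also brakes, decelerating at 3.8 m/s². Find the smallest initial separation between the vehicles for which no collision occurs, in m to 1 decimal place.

Minimum gap ≈ 16.4 m

23 mph × 0.44704 = 10.2819 m/s.
Leader travels v²/(2a_L) = 105.717 / 8.200 = 12.892 m before stopping.
Follower covers v·t_r = 10.2819 × 1.5 = 15.423 m while reacting, then v²/(2a_F) = 105.717 / 7.600 = 13.910 m while braking, for a total of 15.423 + 13.910 = 29.333 m.
Since a_F ≤ a_L and the follower starts braking later, the follower is never slower than the leader, so the closest approach is when both have stopped.
Minimum gap = 29.333 − 12.892 = 16.441 m.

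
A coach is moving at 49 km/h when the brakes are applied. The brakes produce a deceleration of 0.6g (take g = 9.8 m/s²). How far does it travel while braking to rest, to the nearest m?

Braking distance ≈ 16 m

49 km/h ÷ 3.6 = 13.6111 m/s.
a = 0.6 × 9.8 = 5.880 m/s².
Braking distance = v²/(2a) = 13.6111² / (2 × 5.880) = 185.262 / 11.760 = 15.754 m.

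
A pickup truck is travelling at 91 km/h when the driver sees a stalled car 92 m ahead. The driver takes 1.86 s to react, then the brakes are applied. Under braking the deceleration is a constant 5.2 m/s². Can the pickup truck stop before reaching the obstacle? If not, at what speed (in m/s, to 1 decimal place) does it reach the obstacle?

91 km/h ÷ 3.6 = 25.2778 m/s.
Reaction distance = 25.2778 × 1.86 = 47.017 m.
Braking distance needed to stop: v²/(2a) = 638.967 / 10.400 = 61.439 m, so total needed = 47.017 + 61.439 = 108.456 m > 92 m — it cannot stop.
Distance remaining when braking begins: 92 − 47.017 = 44.983 m.
v² = v₀² − 2a·d = 638.967 − 2 × 5.200 × 44.983 = 171.144 m²/s².
v = √171.144 = 13.082 m/s.

No — it strikes the obstacle at 13.1 m/s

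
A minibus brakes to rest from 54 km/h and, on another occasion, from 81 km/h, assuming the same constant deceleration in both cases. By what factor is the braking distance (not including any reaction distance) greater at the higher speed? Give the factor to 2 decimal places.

Braking distance d = v²/(2a), so with a fixed, d ∝ v².
Factor = (81/54)² = 1.5000² = 2.2500.

Factor ≈ 2.25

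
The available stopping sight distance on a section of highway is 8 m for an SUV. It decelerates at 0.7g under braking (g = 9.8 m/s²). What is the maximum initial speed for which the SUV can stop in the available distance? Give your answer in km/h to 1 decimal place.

a = 0.7 × 9.8 = 6.860 m/s².
v²/(2a) = d ⇒ v = √(2 × 6.860 × 8) = √109.76 = 10.4766 m/s.
10.4766 m/s × 3.6 = 37.716 km/h.

Maximum speed ≈ 37.7 km/h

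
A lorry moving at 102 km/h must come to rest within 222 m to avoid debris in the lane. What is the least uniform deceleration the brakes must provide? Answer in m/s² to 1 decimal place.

102 km/h ÷ 3.6 = 28.3333 m/s.
v² = 2a·d ⇒ a = v²/(2d) = 28.3333² / (2 × 222.000) = 802.776 / 444.000 = 1.8081 m/s².

Required deceleration ≈ 1.8 m/s²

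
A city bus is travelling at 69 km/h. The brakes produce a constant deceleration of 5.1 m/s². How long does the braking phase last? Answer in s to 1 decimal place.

Braking time ≈ 3.8 s

69 km/h ÷ 3.6 = 19.1667 m/s.
Braking time = v/a = 19.1667 / 5.100 = 3.758 s.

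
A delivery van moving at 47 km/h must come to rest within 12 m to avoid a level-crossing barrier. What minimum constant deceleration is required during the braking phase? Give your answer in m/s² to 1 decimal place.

47 km/h ÷ 3.6 = 13.0556 m/s.
v² = 2a·d ⇒ a = v²/(2d) = 13.0556² / (2 × 12.000) = 170.449 / 24.000 = 7.1020 m/s².

Required deceleration ≈ 7.1 m/s²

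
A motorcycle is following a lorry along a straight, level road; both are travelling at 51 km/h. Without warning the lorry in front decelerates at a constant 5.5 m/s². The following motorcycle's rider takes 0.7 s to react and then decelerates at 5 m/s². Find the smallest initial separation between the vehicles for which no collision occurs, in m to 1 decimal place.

51 km/h ÷ 3.6 = 14.1667 m/s.
Leader travels v²/(2a_L) = 200.695 / 11.000 = 18.245 m before stopping.
Follower covers v·t_r = 14.1667 × 0.7 = 9.917 m while reacting, then v²/(2a_F) = 200.695 / 10.000 = 20.069 m while braking, for a total of 9.917 + 20.069 = 29.986 m.
Since a_F ≤ a_L and the follower starts braking later, the follower is never slower than the leader, so the closest approach is when both have stopped.
Minimum gap = 29.986 − 18.245 = 11.741 m.

Minimum gap ≈ 11.7 m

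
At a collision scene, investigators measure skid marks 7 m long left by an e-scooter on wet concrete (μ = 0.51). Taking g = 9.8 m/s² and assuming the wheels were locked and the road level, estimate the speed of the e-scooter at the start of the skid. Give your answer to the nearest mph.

Initial speed ≈ 19 mph

Deceleration a = μg = 0.51 × 9.8 = 4.998 m/s².
v = √(2a·d) = √(2 × 4.998 × 7) = √69.972 = 8.3649 m/s.
= 8.3649 ÷ 0.44704 = 18.712 mph.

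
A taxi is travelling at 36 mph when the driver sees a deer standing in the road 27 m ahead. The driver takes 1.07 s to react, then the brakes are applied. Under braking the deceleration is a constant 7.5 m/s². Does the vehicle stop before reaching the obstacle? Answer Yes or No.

36 mph × 0.44704 = 16.0934 m/s.
Reaction distance = 16.0934 × 1.07 = 17.220 m.
Braking distance = v²/(2a) = 258.998 / 15.000 = 17.267 m.
Total stopping distance = 17.220 + 17.267 = 34.487 m, vs 27 m available — it cannot stop in time and overshoots by 34.487 − 27 = 7.487 m.

No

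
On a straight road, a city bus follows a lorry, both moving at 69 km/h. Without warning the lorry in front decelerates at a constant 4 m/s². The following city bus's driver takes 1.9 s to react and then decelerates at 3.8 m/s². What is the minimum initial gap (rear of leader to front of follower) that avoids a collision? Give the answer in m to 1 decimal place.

Minimum gap ≈ 38.8 m

69 km/h ÷ 3.6 = 19.1667 m/s.
Leader travels v²/(2a_L) = 367.362 / 8.000 = 45.920 m before stopping.
Follower covers v·t_r = 19.1667 × 1.9 = 36.417 m while reacting, then v²/(2a_F) = 367.362 / 7.600 = 48.337 m while braking, for a total of 36.417 + 48.337 = 84.754 m.
Since a_F ≤ a_L and the follower starts braking later, the follower is never slower than the leader, so the closest approach is when both have stopped.
Minimum gap = 84.754 − 45.920 = 38.834 m.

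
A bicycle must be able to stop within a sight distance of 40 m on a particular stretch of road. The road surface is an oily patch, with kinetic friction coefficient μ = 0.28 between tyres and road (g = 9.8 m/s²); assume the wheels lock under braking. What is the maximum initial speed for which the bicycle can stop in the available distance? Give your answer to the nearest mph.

a = μg = 0.28 × 9.8 = 2.744 m/s².
v²/(2a) = d ⇒ v = √(2 × 2.744 × 40) = √219.52 = 14.8162 m/s.
14.8162 m/s ÷ 0.44704 = 33.143 mph.

Maximum speed ≈ 33 mph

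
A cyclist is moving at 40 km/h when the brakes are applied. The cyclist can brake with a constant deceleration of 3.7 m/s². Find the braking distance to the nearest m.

40 km/h ÷ 3.6 = 11.1111 m/s.
Braking distance = v²/(2a) = 11.1111² / (2 × 3.700) = 123.457 / 7.400 = 16.683 m.

Braking distance ≈ 17 m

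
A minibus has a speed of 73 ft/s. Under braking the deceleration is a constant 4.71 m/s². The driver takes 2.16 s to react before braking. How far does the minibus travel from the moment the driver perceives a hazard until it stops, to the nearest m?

73 ft/s × 0.3048 = 22.2504 m/s.
Reaction distance = v·t_r = 22.2504 × 2.16 = 48.061 m.
Braking distance = v²/(2a) = 22.2504² / (2 × 4.710) = 495.080 / 9.420 = 52.556 m.
Total = 48.061 + 52.556 = 100.617 m.

Total stopping distance ≈ 101 m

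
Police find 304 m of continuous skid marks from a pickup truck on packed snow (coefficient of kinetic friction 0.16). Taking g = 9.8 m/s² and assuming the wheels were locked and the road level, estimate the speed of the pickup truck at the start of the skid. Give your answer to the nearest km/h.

Initial speed ≈ 111 km/h

Deceleration a = μg = 0.16 × 9.8 = 1.568 m/s².
v = √(2a·d) = √(2 × 1.568 × 304) = √953.344 = 30.8763 m/s.
= 30.8763 × 3.6 = 111.155 km/h.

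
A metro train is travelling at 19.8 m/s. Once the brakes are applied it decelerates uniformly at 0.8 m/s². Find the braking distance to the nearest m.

Braking distance ≈ 245 m

Braking distance = v²/(2a) = 19.8000² / (2 × 0.800) = 392.040 / 1.600 = 245.025 m.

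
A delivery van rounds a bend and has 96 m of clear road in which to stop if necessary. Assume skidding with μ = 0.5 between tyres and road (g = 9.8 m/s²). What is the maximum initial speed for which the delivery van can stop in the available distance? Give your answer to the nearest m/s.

Maximum speed ≈ 31 m/s

a = μg = 0.5 × 9.8 = 4.900 m/s².
v²/(2a) = d ⇒ v = √(2 × 4.900 × 96) = √940.80 = 30.6725 m/s.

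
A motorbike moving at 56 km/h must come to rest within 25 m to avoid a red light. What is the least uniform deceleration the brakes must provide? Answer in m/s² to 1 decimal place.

56 km/h ÷ 3.6 = 15.5556 m/s.
v² = 2a·d ⇒ a = v²/(2d) = 15.5556² / (2 × 25.000) = 241.977 / 50.000 = 4.8395 m/s².

Required deceleration ≈ 4.8 m/s²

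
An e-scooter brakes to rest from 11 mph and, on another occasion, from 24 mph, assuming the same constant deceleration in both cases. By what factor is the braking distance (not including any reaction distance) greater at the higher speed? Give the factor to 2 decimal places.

Braking distance d = v²/(2a), so with a fixed, d ∝ v².
Factor = (24/11)² = 2.1818² = 4.7603.

Factor ≈ 4.76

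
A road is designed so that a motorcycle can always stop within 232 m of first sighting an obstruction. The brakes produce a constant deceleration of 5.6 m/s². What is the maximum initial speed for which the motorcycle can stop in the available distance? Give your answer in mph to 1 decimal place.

v²/(2a) = d ⇒ v = √(2 × 5.600 × 232) = √2598.40 = 50.9745 m/s.
50.9745 m/s ÷ 0.44704 = 114.027 mph.

Maximum speed ≈ 114.0 mph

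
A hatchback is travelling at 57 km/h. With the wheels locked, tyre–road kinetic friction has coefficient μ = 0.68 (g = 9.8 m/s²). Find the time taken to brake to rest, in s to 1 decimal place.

Braking time ≈ 2.4 s

57 km/h ÷ 3.6 = 15.8333 m/s.
a = μg = 0.68 × 9.8 = 6.664 m/s².
Braking time = v/a = 15.8333 / 6.664 = 2.376 s.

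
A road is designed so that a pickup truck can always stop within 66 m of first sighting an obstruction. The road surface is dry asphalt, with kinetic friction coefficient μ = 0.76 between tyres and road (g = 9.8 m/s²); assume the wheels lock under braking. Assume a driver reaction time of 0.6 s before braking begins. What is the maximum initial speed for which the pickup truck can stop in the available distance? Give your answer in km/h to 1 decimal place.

a = μg = 0.76 × 9.8 = 7.448 m/s².
Stopping distance: v·t_r + v²/(2a) = 66 with t_r = 0.6 s and a = 7.448 m/s².
So v² + 8.938 v − 983.14 = 0.
Positive root: v = −a·t_r + √((a·t_r)² + 2a·d) = −4.469 + √(19.972 + 983.14) = 27.2029 m/s.
27.2029 m/s × 3.6 = 97.930 km/h.

Maximum speed ≈ 97.9 km/h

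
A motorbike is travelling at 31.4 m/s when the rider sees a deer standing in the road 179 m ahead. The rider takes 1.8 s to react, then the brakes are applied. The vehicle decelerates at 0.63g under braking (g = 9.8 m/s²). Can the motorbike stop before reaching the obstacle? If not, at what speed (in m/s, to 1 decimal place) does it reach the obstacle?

Yes — it stops about 42.6 m short of the obstacle, so it never reaches it

a = 0.63 × 9.8 = 6.174 m/s².
Reaction distance = 31.4000 × 1.8 = 56.520 m.
Braking distance = v²/(2a) = 985.960 / 12.348 = 79.848 m.
Total stopping distance = 56.520 + 79.848 = 136.368 m, vs 179 m available — it stops with 179 − 136.368 = 42.632 m to spare.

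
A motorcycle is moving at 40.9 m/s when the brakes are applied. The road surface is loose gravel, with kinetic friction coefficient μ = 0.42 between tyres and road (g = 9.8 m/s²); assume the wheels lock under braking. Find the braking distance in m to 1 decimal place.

a = μg = 0.42 × 9.8 = 4.116 m/s².
Braking distance = v²/(2a) = 40.9000² / (2 × 4.116) = 1672.810 / 8.232 = 203.208 m.

Braking distance ≈ 203.2 m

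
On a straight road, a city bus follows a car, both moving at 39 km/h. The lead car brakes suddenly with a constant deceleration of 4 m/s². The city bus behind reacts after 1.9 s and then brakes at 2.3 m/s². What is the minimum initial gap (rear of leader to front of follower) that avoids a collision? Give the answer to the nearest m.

Minimum gap ≈ 31 m

39 km/h ÷ 3.6 = 10.8333 m/s.
Leader travels v²/(2a_L) = 117.360 / 8.000 = 14.670 m before stopping.
Follower covers v·t_r = 10.8333 × 1.9 = 20.583 m while reacting, then v²/(2a_F) = 117.360 / 4.600 = 25.513 m while braking, for a total of 20.583 + 25.513 = 46.096 m.
Since a_F ≤ a_L and the follower starts braking later, the follower is never slower than the leader, so the closest approach is when both have stopped.
Minimum gap = 46.096 − 14.670 = 31.426 m.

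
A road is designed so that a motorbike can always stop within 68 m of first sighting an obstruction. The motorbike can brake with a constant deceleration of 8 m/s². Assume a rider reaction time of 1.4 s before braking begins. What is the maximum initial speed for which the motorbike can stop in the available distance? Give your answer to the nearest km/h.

Maximum speed ≈ 85 km/h

Stopping distance: v·t_r + v²/(2a) = 68 with t_r = 1.4 s and a = 8.000 m/s².
So v² + 22.400 v − 1088.00 = 0.
Positive root: v = −a·t_r + √((a·t_r)² + 2a·d) = −11.200 + √(125.440 + 1088.00) = 23.6345 m/s.
23.6345 m/s × 3.6 = 85.084 km/h.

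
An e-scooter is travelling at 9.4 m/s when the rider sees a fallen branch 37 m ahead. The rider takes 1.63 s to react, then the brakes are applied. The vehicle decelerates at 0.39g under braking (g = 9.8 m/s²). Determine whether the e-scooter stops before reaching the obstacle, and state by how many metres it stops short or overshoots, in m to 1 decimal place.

a = 0.39 × 9.8 = 3.822 m/s².
Reaction distance = 9.4000 × 1.63 = 15.322 m.
Braking distance = v²/(2a) = 88.360 / 7.644 = 11.559 m.
Total stopping distance = 15.322 + 11.559 = 26.881 m, vs 37 m available — it stops with 37 − 26.881 = 10.119 m to spare.

Yes — it stops 10.1 m short of the obstacle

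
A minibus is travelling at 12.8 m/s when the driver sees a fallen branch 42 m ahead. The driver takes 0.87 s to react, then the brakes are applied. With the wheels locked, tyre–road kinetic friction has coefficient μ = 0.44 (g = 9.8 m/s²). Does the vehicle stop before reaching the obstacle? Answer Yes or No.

Yes

a = μg = 0.44 × 9.8 = 4.312 m/s².
Reaction distance = 12.8000 × 0.87 = 11.136 m.
Braking distance = v²/(2a) = 163.840 / 8.624 = 18.998 m.
Total stopping distance = 11.136 + 18.998 = 30.134 m, vs 42 m available — it stops with 42 − 30.134 = 11.866 m to spare.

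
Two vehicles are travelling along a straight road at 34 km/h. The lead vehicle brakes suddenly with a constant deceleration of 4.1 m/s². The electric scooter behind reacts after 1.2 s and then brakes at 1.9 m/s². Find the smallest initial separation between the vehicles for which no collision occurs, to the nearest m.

Minimum gap ≈ 24 m

34 km/h ÷ 3.6 = 9.4444 m/s.
Leader travels v²/(2a_L) = 89.197 / 8.200 = 10.878 m before stopping.
Follower covers v·t_r = 9.4444 × 1.2 = 11.333 m while reacting, then v²/(2a_F) = 89.197 / 3.800 = 23.473 m while braking, for a total of 11.333 + 23.473 = 34.806 m.
Since a_F ≤ a_L and the follower starts braking later, the follower is never slower than the leader, so the closest approach is when both have stopped.
Minimum gap = 34.806 − 10.878 = 23.928 m.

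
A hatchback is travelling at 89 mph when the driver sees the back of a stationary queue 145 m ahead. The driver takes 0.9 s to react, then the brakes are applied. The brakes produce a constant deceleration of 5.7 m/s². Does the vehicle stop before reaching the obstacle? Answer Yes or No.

89 mph × 0.44704 = 39.7866 m/s.
Reaction distance = 39.7866 × 0.9 = 35.808 m.
Braking distance = v²/(2a) = 1582.974 / 11.400 = 138.857 m.
Total stopping distance = 35.808 + 138.857 = 174.665 m, vs 145 m available — it cannot stop in time and overshoots by 174.665 − 145 = 29.665 m.

No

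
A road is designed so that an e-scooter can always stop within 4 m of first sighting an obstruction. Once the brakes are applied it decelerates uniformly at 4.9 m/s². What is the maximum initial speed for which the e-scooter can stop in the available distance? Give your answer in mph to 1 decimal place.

v²/(2a) = d ⇒ v = √(2 × 4.900 × 4) = √39.20 = 6.2610 m/s.
6.2610 m/s ÷ 0.44704 = 14.005 mph.

Maximum speed ≈ 14.0 mph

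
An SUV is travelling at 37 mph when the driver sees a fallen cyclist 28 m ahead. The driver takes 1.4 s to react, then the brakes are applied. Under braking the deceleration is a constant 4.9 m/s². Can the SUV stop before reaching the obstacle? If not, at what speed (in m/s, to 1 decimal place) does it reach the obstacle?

No — it strikes the obstacle at 15.0 m/s

37 mph × 0.44704 = 16.5405 m/s.
Reaction distance = 16.5405 × 1.4 = 23.157 m.
Braking distance needed to stop: v²/(2a) = 273.588 / 9.800 = 27.917 m, so total needed = 23.157 + 27.917 = 51.074 m > 28 m — it cannot stop.
Distance remaining when braking begins: 28 − 23.157 = 4.843 m.
v² = v₀² − 2a·d = 273.588 − 2 × 4.900 × 4.843 = 226.127 m²/s².
v = √226.127 = 15.038 m/s.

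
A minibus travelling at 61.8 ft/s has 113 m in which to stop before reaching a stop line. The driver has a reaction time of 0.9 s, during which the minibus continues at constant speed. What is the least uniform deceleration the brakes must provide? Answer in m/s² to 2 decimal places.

Required deceleration ≈ 1.85 m/s²

61.8 ft/s × 0.3048 = 18.8366 m/s.
Distance covered during reaction = 18.8366 × 0.9 = 16.953 m.
Distance available for braking: 113 − 16.953 = 96.047 m.
v² = 2a·d ⇒ a = v²/(2d) = 18.8366² / (2 × 96.047) = 354.817 / 192.094 = 1.8471 m/s².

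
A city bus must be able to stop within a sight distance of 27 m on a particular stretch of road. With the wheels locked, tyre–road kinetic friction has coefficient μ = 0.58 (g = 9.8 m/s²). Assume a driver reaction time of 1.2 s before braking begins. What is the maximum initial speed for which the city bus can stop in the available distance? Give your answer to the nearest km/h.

a = μg = 0.58 × 9.8 = 5.684 m/s².
Stopping distance: v·t_r + v²/(2a) = 27 with t_r = 1.2 s and a = 5.684 m/s².
So v² + 13.642 v − 306.94 = 0.
Positive root: v = −a·t_r + √((a·t_r)² + 2a·d) = −6.821 + √(46.526 + 306.94) = 11.9797 m/s.
11.9797 m/s × 3.6 = 43.127 km/h.

Maximum speed ≈ 43 km/h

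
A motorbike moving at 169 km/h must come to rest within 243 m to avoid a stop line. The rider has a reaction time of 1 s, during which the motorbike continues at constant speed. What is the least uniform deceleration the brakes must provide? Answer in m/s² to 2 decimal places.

169 km/h ÷ 3.6 = 46.9444 m/s.
Distance covered during reaction = 46.9444 × 1 = 46.944 m.
Distance available for braking: 243 − 46.944 = 196.056 m.
v² = 2a·d ⇒ a = v²/(2d) = 46.9444² / (2 × 196.056) = 2203.777 / 392.112 = 5.6203 m/s².

Required deceleration ≈ 5.62 m/s²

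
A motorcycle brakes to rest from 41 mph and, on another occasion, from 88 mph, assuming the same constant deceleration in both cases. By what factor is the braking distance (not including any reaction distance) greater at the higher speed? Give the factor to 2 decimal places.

Factor ≈ 4.61

Braking distance d = v²/(2a), so with a fixed, d ∝ v².
Factor = (88/41)² = 2.1463² = 4.6066.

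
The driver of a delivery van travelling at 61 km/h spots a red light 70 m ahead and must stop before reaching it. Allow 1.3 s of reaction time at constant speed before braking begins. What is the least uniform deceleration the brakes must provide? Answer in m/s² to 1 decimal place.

61 km/h ÷ 3.6 = 16.9444 m/s.
Distance covered during reaction = 16.9444 × 1.3 = 22.028 m.
Distance available for braking: 70 − 22.028 = 47.972 m.
v² = 2a·d ⇒ a = v²/(2d) = 16.9444² / (2 × 47.972) = 287.113 / 95.944 = 2.9925 m/s².

Required deceleration ≈ 3.0 m/s²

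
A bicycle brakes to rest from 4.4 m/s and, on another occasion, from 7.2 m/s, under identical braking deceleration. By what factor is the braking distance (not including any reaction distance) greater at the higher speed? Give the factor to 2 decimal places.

Factor ≈ 2.68

Braking distance d = v²/(2a), so with a fixed, d ∝ v².
Factor = (7.2/4.4)² = 1.6364² = 2.6778.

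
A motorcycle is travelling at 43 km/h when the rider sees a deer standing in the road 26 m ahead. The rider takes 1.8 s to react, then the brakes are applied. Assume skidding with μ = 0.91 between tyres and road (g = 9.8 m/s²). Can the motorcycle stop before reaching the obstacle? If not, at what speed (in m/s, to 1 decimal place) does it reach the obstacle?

43 km/h ÷ 3.6 = 11.9444 m/s.
a = μg = 0.91 × 9.8 = 8.918 m/s².
Reaction distance = 11.9444 × 1.8 = 21.500 m.
Braking distance needed to stop: v²/(2a) = 142.669 / 17.836 = 7.999 m, so total needed = 21.500 + 7.999 = 29.499 m > 26 m — it cannot stop.
Distance remaining when braking begins: 26 − 21.500 = 4.500 m.
v² = v₀² − 2a·d = 142.669 − 2 × 8.918 × 4.500 = 62.407 m²/s².
v = √62.407 = 7.900 m/s.

No — it strikes the obstacle at 7.9 m/s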